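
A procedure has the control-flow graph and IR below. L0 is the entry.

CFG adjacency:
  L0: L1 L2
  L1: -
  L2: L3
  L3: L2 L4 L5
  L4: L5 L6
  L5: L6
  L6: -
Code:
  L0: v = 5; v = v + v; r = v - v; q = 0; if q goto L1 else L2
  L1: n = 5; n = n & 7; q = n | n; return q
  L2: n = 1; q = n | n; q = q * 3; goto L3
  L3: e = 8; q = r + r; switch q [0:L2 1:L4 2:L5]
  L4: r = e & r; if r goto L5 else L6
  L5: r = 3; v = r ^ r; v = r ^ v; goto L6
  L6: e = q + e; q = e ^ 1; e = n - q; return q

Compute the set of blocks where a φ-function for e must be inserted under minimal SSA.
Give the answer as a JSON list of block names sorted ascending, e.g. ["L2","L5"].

idom tree: L1←L0 L2←L0 L3←L2 L4←L3 L5←L3 L6←L3
Join-block Dom:
  L2: preds {L0,L3}: {L0} ∩ {L0,L2,L3} = {L0}; idom=L0
  L5: preds {L3,L4}: {L0,L2,L3} ∩ {L0,L2,L3,L4} = {L0,L2,L3}; idom=L3
  L6: preds {L4,L5}: {L0,L2,L3,L4} ∩ {L0,L2,L3,L5} = {L0,L2,L3}; idom=L3

DF walk-up:
  L2←L0: walk · to L0
  L2←L3: walk L3→L2 to L0
  L5←L3: walk · to L3
  L5←L4: walk L4 to L3
  L6←L4: walk L4 to L3
  L6←L5: walk L5 to L3
  DF(L0)=∅
  DF(L1)=∅
  DF(L2)={L2}
  DF(L3)={L2}
  DF(L4)={L5,L6}
  DF(L5)={L6}
  DF(L6)=∅

φ for e: defs {L3,L6}
  DF⁺ = {L2}

Answer: ["L2"]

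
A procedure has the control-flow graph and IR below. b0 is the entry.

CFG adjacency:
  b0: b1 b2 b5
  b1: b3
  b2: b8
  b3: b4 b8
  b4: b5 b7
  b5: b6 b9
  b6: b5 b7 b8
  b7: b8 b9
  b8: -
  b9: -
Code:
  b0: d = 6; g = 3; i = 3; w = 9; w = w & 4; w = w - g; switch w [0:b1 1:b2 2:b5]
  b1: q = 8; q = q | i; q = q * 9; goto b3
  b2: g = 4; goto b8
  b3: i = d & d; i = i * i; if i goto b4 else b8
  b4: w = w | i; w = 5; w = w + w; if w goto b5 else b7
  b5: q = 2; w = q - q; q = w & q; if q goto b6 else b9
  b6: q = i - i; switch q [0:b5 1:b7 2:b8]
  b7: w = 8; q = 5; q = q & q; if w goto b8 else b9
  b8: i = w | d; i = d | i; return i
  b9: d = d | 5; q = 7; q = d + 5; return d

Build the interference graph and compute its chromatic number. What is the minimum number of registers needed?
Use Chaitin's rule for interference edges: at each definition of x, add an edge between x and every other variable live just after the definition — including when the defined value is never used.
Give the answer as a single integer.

Per-block:
  b0: {d,g,i,w} / ∅
  b1: {q} / {i}
  b2: {g} / ∅
  b3: {i} / {d}
  b4: {w} / {i,w}
  b5: {q,w} / ∅
  b6: {q} / {i}
  b7: {q,w} / ∅
  b8: {i} / {d,w}
  b9: {d,q} / {d}

Liveness:
  live b0: ∅→{d,i,w}
  live b1: {d,i,w}→{d,w}
  live b2: {d,w}→{d,w}
  live b3: {d,w}→{d,i,w}
  live b4: {d,i,w}→{d,i}
  live b5: {d,i}→{d,i,w}
  live b6: {d,i,w}→{d,i,w}
  live b7: {d}→{d,w}
  live b8: {d,w}→∅
  live b9: {d}→∅

Interference:
  d: {g,i,q,w}
  g: {d,i,w}
  i: {d,g,q,w}
  q: {d,i,w}
  w: {d,g,i,q}

Chromatic number:
  lower bound: {d,g,i,w} mutually conflict ⇒ χ ≥ 4
  assign d→R0 g→R3 i→R1 q→R3 w→R2 — no edge inside a register ⇒ χ ≤ 4
  χ = 4

Answer: 4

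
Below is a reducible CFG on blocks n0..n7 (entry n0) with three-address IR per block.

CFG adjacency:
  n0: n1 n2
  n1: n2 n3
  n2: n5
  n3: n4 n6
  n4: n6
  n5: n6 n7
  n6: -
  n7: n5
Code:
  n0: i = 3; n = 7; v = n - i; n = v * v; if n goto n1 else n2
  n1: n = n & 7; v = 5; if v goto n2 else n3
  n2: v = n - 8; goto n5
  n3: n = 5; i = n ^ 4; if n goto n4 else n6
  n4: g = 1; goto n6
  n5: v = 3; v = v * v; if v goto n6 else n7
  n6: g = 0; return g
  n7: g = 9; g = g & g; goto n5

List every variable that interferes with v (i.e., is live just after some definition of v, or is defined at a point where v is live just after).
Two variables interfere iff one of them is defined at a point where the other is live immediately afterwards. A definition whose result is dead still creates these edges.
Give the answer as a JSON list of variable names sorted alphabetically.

Block summaries:
  n0 def {i,n,v} use ∅
  n1 def {n,v} use {n}
  n2 def {v} use {n}
  n3 def {i,n} use ∅
  n4 def {g} use ∅
  n5 def {v} use ∅
  n6 def {g} use ∅
  n7 def {g} use ∅

Live sets:
  live n0: ∅→{n}
  live n1: {n}→{n}
  live n2: {n}→∅
  live n3: ∅→∅
  live n4: ∅→∅
  live n5: ∅→∅
  live n6: ∅→∅
  live n7: ∅→∅

Conflict graph:
  g↔∅
  i↔{n}
  n↔{i,v}
  v↔{n}

N(v) = ["n"]

Answer: ["n"]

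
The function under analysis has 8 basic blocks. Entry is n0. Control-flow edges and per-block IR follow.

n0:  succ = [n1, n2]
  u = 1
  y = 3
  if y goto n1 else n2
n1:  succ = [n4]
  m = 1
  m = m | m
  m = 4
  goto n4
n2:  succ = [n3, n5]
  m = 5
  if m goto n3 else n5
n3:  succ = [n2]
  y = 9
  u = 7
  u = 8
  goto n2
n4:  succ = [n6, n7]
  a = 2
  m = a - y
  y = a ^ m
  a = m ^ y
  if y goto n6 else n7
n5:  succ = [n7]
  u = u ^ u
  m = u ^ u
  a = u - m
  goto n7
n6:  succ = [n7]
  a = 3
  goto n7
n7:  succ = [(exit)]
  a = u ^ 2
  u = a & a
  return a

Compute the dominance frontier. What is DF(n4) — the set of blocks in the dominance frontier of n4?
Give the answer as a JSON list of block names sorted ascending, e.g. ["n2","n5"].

idom tree: n1←n0 n2←n0 n3←n2 n4←n1 n5←n2 n6←n4 n7←n0
Dom∩ at merges:
  n2: preds {n0,n3}: {n0} ∩ {n0,n2,n3} = {n0}; idom=n0
  n7: preds {n4,n5,n6}: {n0,n1,n4} ∩ {n0,n2,n5} ∩ {n0,n1,n4,n6} = {n0}; idom=n0

DF derivation:
  n2←n0: walk · to n0
  n2←n3: walk n3→n2 to n0
  n7←n4: walk n4→n1 to n0
  n7←n5: walk n5→n2 to n0
  n7←n6: walk n6→n4→n1 to n0
  n0 → ∅
  n1 → {n7}
  n2 → {n2,n7}
  n3 → {n2}
  n4 → {n7}
  n5 → {n7}
  n6 → {n7}
  n7 → ∅

DF(n4) = ["n7"]

Answer: ["n7"]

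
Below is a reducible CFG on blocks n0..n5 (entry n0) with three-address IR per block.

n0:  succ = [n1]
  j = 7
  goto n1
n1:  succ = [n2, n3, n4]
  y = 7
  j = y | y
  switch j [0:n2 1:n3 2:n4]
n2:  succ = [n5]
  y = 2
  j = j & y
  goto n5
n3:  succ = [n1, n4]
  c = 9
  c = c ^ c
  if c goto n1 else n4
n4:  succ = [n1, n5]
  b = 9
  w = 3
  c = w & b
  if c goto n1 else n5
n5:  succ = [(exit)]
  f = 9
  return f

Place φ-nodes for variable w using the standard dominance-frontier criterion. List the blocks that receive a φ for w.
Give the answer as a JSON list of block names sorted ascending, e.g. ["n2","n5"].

idom tree: n1←n0 n2←n1 n3←n1 n4←n1 n5←n1
Dom at joins:
  n1: preds {n0,n3,n4}: {n0} ∩ {n0,n1,n3} ∩ {n0,n1,n4} = {n0}; idom=n0
  n4: preds {n1,n3}: {n0,n1} ∩ {n0,n1,n3} = {n0,n1}; idom=n1
  n5: preds {n2,n4}: {n0,n1,n2} ∩ {n0,n1,n4} = {n0,n1}; idom=n1

Frontier:
  n1←n0: walk · to n0
  n1←n3: walk n3→n1 to n0
  n1←n4: walk n4→n1 to n0
  n4←n1: walk · to n1
  n4←n3: walk n3 to n1
  n5←n2: walk n2 to n1
  n5←n4: walk n4 to n1
  DF(n0)=∅
  DF(n1)={n1}
  DF(n2)={n5}
  DF(n3)={n1,n4}
  DF(n4)={n1,n5}
  DF(n5)=∅

φ for w: defs {n4}
  DF⁺ = {n1,n5}

Answer: ["n1", "n5"]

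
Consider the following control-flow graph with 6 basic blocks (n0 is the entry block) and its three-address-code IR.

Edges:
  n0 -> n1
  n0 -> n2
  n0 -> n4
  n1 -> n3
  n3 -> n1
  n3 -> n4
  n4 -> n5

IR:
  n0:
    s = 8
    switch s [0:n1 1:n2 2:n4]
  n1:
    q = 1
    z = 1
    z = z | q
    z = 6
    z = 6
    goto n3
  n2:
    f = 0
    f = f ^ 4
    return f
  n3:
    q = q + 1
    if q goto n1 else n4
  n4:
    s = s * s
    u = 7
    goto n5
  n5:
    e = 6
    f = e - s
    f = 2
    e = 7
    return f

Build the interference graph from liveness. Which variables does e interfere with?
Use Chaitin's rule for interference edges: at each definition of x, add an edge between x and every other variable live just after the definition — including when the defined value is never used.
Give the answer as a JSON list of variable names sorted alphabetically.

Block summaries:
  n0: {s} / ∅
  n1: {q,z} / ∅
  n2: {f} / ∅
  n3: {q} / {q}
  n4: {s,u} / {s}
  n5: {e,f} / {s}

Live sets:
  live n0: ∅→{s}
  live n1: {s}→{q,s}
  live n2: ∅→∅
  live n3: {q,s}→{s}
  live n4: {s}→{s}
  live n5: {s}→∅

Conflict graph:
  e — {f,s}
  f — {e}
  q — {s,z}
  s — {e,q,u,z}
  u — {s}
  z — {q,s}

N(e) = ["f", "s"]

Answer: ["f", "s"]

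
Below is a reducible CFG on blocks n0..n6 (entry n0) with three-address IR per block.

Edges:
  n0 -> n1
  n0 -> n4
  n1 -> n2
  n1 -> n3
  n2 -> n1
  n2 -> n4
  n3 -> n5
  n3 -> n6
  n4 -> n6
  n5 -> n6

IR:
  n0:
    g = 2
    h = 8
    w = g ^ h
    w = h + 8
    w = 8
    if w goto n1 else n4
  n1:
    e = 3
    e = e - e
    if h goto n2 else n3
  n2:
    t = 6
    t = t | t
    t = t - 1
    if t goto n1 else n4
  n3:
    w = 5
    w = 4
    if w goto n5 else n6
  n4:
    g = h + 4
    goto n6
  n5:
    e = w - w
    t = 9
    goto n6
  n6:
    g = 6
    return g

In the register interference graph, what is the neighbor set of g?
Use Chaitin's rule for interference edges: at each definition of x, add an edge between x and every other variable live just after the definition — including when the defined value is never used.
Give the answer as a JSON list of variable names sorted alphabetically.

Answer: ["h"]

Analysis:
Block summaries:
  n0: {g,h,w} / ∅
  n1: {e} / {h}
  n2: {t} / ∅
  n3: {w} / ∅
  n4: {g} / {h}
  n5: {e,t} / {w}
  n6: {g} / ∅

Liveness:
  live n0: ∅→{h}
  live n1: {h}→{h}
  live n2: {h}→{h}
  live n3: ∅→{w}
  live n4: {h}→∅
  live n5: {w}→∅
  live n6: ∅→∅

Conflict graph:
  e: {h}
  g: {h}
  h: {e,g,t,w}
  t: {h}
  w: {h}

N(g) = ["h"]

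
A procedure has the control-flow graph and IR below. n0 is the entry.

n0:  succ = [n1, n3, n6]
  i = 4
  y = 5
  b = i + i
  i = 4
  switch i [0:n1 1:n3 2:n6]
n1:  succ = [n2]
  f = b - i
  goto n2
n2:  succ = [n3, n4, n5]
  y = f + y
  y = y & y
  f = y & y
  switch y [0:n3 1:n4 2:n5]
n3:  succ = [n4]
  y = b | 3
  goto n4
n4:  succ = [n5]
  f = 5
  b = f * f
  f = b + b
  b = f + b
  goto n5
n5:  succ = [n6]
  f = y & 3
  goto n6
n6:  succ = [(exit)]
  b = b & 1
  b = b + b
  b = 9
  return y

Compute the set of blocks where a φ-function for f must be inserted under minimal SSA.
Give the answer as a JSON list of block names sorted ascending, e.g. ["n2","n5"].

idom tree: n1←n0 n2←n1 n3←n0 n4←n0 n5←n0 n6←n0
Dom at joins:
  n3: preds {n0,n2}: {n0} ∩ {n0,n1,n2} = {n0}; idom=n0
  n4: preds {n2,n3}: {n0,n1,n2} ∩ {n0,n3} = {n0}; idom=n0
  n5: preds {n2,n4}: {n0,n1,n2} ∩ {n0,n4} = {n0}; idom=n0
  n6: preds {n0,n5}: {n0} ∩ {n0,n5} = {n0}; idom=n0

Frontier:
  n3←n0: walk · to n0
  n3←n2: walk n2→n1 to n0
  n4←n2: walk n2→n1 to n0
  n4←n3: walk n3 to n0
  n5←n2: walk n2→n1 to n0
  n5←n4: walk n4 to n0
  n6←n0: walk · to n0
  n6←n5: walk n5 to n0
  n0 → ∅
  n1 → {n3,n4,n5}
  n2 → {n3,n4,n5}
  n3 → {n4}
  n4 → {n5}
  n5 → {n6}
  n6 → ∅

φ for f: defs {n1,n2,n4,n5}
  DF⁺ = {n3,n4,n5,n6}

Answer: ["n3", "n4", "n5", "n6"]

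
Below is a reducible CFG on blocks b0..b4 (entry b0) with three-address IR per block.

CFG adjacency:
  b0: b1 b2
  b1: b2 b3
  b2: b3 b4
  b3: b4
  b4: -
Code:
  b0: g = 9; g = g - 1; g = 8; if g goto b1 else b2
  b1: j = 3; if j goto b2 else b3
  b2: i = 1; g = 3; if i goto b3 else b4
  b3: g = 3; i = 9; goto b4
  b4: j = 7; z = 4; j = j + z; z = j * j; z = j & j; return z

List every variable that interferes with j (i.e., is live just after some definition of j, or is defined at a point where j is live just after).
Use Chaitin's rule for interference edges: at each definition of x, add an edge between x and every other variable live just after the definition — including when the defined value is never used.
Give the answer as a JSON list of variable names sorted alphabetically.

Answer: ["z"]

Analysis:
Block summaries:
  b0: {g} / ∅
  b1: {j} / ∅
  b2: {g,i} / ∅
  b3: {g,i} / ∅
  b4: {j,z} / ∅

Live sets:
  b0 li=∅ lo=∅
  b1 li=∅ lo=∅
  b2 li=∅ lo=∅
  b3 li=∅ lo=∅
  b4 li=∅ lo=∅

Interference:
  g↔{i}
  i↔{g}
  j↔{z}
  z↔{j}

N(j) = ["z"]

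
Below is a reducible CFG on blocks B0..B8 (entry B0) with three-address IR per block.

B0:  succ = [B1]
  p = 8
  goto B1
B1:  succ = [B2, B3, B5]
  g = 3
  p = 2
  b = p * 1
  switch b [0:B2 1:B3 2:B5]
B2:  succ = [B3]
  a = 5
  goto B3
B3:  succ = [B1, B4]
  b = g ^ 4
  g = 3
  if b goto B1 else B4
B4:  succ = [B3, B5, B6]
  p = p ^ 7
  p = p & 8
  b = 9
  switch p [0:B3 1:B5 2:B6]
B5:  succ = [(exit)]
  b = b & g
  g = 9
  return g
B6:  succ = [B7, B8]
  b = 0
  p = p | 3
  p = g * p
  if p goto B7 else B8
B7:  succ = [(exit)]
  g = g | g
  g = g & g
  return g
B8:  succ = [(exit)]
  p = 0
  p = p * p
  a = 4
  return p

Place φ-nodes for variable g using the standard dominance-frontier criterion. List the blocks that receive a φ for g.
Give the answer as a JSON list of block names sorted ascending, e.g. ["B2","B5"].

idom tree: B1←B0 B2←B1 B3←B1 B4←B3 B5←B1 B6←B4 B7←B6 B8←B6
Dom∩ at merges:
  B1: preds {B0,B3}: {B0} ∩ {B0,B1,B3} = {B0}; idom=B0
  B3: preds {B1,B2,B4}: {B0,B1} ∩ {B0,B1,B2} ∩ {B0,B1,B3,B4} = {B0,B1}; idom=B1
  B5: preds {B1,B4}: {B0,B1} ∩ {B0,B1,B3,B4} = {B0,B1}; idom=B1

Frontier:
  B1←B0: walk · to B0
  B1←B3: walk B3→B1 to B0
  B3←B1: walk · to B1
  B3←B2: walk B2 to B1
  B3←B4: walk B4→B3 to B1
  B5←B1: walk · to B1
  B5←B4: walk B4→B3 to B1
  DF(B0)=∅
  DF(B1)={B1}
  DF(B2)={B3}
  DF(B3)={B1,B3,B5}
  DF(B4)={B3,B5}
  DF(B5)=∅
  DF(B6)=∅
  DF(B7)=∅
  DF(B8)=∅

φ for g: defs {B1,B3,B5,B7}
  DF⁺ = {B1,B3,B5}

Answer: ["B1", "B3", "B5"]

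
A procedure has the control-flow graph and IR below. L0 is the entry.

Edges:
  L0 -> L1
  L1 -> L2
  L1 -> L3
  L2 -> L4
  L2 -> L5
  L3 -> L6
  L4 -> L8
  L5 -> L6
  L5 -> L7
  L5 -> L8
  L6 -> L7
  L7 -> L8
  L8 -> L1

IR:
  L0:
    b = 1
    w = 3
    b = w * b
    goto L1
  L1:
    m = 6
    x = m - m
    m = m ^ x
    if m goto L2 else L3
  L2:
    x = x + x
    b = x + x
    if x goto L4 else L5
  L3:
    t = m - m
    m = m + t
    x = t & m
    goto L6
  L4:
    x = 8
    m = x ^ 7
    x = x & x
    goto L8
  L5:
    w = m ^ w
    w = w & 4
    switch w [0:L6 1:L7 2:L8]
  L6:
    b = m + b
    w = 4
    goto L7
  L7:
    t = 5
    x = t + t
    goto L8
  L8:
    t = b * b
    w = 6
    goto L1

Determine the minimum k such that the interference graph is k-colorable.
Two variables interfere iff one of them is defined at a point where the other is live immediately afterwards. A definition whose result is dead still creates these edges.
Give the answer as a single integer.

Answer: 4

Derivation:
Per-block:
  L0: {b,w} / ∅
  L1: {m,x} / ∅
  L2: {b,x} / {x}
  L3: {m,t,x} / {m}
  L4: {m,x} / ∅
  L5: {w} / {m,w}
  L6: {b,w} / {b,m}
  L7: {t,x} / ∅
  L8: {t,w} / {b}

Backward fixpoint:
  L0: in=∅ out={b,w}
  L1: in={b,w} out={b,m,w,x}
  L2: in={m,w,x} out={b,m,w}
  L3: in={b,m} out={b,m}
  L4: in={b} out={b}
  L5: in={b,m,w} out={b,m}
  L6: in={b,m} out={b}
  L7: in={b} out={b}
  L8: in={b} out={b,w}

Interference:
  b — {m,t,w,x}
  m — {b,t,w,x}
  t — {b,m}
  w — {b,m,x}
  x — {b,m,w}

Colouring:
  {b,m,w,x} pairwise interfere (4-clique) ⇒ χ ≥ 4
  4-colouring: r0={b}  r1={m}  r2={t,w}  r3={x}
  χ = 4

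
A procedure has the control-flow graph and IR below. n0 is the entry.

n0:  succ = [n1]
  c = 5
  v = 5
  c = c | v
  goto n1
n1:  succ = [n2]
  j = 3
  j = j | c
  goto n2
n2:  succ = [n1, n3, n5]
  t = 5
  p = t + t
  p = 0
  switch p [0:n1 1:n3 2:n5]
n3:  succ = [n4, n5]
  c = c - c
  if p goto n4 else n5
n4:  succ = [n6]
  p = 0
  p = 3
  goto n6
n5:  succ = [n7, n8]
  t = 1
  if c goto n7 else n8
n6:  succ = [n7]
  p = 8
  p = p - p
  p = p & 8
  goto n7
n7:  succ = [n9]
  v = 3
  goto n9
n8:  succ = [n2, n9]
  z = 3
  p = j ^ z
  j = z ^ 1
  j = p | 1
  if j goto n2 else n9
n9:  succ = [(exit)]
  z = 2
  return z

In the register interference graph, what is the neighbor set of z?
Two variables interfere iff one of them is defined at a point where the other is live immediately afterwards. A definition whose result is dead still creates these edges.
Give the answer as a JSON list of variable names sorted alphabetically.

Answer: ["c", "j", "p"]

Analysis:
def/use:
  n0: {c,v} / ∅
  n1: {j} / {c}
  n2: {p,t} / ∅
  n3: {c} / {c,p}
  n4: {p} / ∅
  n5: {t} / {c}
  n6: {p} / ∅
  n7: {v} / ∅
  n8: {j,p,z} / {j}
  n9: {z} / ∅

Liveness:
  n0: in=∅ out={c}
  n1: in={c} out={c,j}
  n2: in={c,j} out={c,j,p}
  n3: in={c,j,p} out={c,j}
  n4: in=∅ out=∅
  n5: in={c,j} out={c,j}
  n6: in=∅ out=∅
  n7: in=∅ out=∅
  n8: in={c,j} out={c,j}
  n9: in=∅ out=∅

Interference:
  c — {j,p,t,v,z}
  j — {c,p,t,z}
  p — {c,j,z}
  t — {c,j}
  v — {c}
  z — {c,j,p}

N(z) = ["c", "j", "p"]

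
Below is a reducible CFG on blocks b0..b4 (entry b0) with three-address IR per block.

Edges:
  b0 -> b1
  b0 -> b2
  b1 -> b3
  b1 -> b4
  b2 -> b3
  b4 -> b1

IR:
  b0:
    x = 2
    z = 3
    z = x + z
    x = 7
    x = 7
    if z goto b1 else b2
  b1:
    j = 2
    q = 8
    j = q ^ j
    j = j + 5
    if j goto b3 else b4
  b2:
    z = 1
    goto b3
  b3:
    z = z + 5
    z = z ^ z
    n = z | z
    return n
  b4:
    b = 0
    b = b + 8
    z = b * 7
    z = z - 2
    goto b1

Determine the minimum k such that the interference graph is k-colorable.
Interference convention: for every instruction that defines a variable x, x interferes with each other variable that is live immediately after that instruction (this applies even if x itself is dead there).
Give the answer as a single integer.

Answer: 3

Working:
Per-block:
  b0 def {x,z} use ∅
  b1 def {j,q} use ∅
  b2 def {z} use ∅
  b3 def {n,z} use {z}
  b4 def {b,z} use ∅

Backward fixpoint:
  b0 li=∅ lo={z}
  b1 li={z} lo={z}
  b2 li=∅ lo={z}
  b3 li={z} lo=∅
  b4 li=∅ lo={z}

Conflict graph:
  b — ∅
  j — {q,z}
  n — ∅
  q — {j,z}
  x — {z}
  z — {j,q,x}

Registers:
  {j,q,z} pairwise interfere (3-clique) ⇒ χ ≥ 3
  3-colouring: r0={b,n,z}  r1={j,x}  r2={q}
  χ = 3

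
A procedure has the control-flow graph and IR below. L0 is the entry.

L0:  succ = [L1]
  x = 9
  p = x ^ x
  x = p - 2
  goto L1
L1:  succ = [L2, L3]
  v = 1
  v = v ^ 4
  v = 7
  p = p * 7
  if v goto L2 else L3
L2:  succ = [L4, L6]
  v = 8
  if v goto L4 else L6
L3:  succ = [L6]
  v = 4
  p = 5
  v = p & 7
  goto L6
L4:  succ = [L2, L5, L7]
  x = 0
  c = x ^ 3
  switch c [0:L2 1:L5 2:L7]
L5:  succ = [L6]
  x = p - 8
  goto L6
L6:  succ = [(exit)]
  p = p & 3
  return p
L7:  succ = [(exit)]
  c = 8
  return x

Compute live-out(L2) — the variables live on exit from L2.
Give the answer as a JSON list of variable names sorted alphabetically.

Answer: ["p"]

Analysis:
Block summaries:
  L0 def {p,x} use ∅
  L1 def {p,v} use {p}
  L2 def {v} use ∅
  L3 def {p,v} use ∅
  L4 def {c,x} use ∅
  L5 def {x} use {p}
  L6 def {p} use {p}
  L7 def {c} use {x}

Live sets:
  L0 li=∅ lo={p}
  L1 li={p} lo={p}
  L2 li={p} lo={p}
  L3 li=∅ lo={p}
  L4 li={p} lo={p,x}
  L5 li={p} lo={p}
  L6 li={p} lo=∅
  L7 li={x} lo=∅

live-out(L2) = ["p"]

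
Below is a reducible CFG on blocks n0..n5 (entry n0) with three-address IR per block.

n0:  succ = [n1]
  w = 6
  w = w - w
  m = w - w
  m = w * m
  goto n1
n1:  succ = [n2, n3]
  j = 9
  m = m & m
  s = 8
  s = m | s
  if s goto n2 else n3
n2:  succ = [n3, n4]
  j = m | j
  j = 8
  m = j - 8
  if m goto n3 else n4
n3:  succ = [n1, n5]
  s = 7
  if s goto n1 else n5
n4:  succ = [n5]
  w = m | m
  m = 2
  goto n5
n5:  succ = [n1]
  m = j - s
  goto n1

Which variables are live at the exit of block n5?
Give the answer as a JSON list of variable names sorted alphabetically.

Per-block:
  n0: {m,w} / ∅
  n1: {j,m,s} / {m}
  n2: {j,m} / {j,m}
  n3: {s} / ∅
  n4: {m,w} / {m}
  n5: {m} / {j,s}

Live sets:
  live n0: ∅→{m}
  live n1: {m}→{j,m,s}
  live n2: {j,m,s}→{j,m,s}
  live n3: {j,m}→{j,m,s}
  live n4: {j,m,s}→{j,s}
  live n5: {j,s}→{m}

live-out(n5) = ["m"]

Answer: ["m"]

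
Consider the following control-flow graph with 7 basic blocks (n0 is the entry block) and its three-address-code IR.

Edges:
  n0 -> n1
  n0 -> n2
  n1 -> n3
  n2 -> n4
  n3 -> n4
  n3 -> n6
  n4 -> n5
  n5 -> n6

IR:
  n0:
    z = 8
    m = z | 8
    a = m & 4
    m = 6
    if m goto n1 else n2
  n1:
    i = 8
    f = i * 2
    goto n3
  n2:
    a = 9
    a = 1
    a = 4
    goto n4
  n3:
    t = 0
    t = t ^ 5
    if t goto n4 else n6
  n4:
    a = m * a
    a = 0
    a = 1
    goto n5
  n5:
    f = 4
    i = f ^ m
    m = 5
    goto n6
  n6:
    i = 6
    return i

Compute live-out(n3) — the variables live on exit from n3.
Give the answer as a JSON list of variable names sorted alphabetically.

Block summaries:
  n0 def {a,m,z} use ∅
  n1 def {f,i} use ∅
  n2 def {a} use ∅
  n3 def {t} use ∅
  n4 def {a} use {a,m}
  n5 def {f,i,m} use {m}
  n6 def {i} use ∅

Backward fixpoint:
  n0: in=∅ out={a,m}
  n1: in={a,m} out={a,m}
  n2: in={m} out={a,m}
  n3: in={a,m} out={a,m}
  n4: in={a,m} out={m}
  n5: in={m} out=∅
  n6: in=∅ out=∅

live-out(n3) = ["a", "m"]

Answer: ["a", "m"]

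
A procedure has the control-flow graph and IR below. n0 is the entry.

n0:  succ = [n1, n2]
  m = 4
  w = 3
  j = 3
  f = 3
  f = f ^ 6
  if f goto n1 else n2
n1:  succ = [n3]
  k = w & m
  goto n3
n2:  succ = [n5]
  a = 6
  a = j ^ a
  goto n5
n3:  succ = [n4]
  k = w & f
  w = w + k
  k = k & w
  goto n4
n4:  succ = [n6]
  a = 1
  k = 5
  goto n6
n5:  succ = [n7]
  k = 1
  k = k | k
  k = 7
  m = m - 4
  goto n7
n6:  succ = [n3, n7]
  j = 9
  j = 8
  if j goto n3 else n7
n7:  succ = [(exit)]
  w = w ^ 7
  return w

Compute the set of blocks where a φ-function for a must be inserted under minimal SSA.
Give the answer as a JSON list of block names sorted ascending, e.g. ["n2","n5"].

idom tree: n1←n0 n2←n0 n3←n1 n4←n3 n5←n2 n6←n4 n7←n0
Join-block Dom:
  n3: preds {n1,n6}: {n0,n1} ∩ {n0,n1,n3,n4,n6} = {n0,n1}; idom=n1
  n7: preds {n5,n6}: {n0,n2,n5} ∩ {n0,n1,n3,n4,n6} = {n0}; idom=n0

DF walk-up:
  join n3 pred n1: · stop@n1
  join n3 pred n6: n6→n4→n3 stop@n1
  join n7 pred n5: n5→n2 stop@n0
  join n7 pred n6: n6→n4→n3→n1 stop@n0
  DF(n0)=∅
  DF(n1)={n7}
  DF(n2)={n7}
  DF(n3)={n3,n7}
  DF(n4)={n3,n7}
  DF(n5)={n7}
  DF(n6)={n3,n7}
  DF(n7)=∅

φ for a: defs {n2,n4}
  DF⁺ = {n3,n7}

Answer: ["n3", "n7"]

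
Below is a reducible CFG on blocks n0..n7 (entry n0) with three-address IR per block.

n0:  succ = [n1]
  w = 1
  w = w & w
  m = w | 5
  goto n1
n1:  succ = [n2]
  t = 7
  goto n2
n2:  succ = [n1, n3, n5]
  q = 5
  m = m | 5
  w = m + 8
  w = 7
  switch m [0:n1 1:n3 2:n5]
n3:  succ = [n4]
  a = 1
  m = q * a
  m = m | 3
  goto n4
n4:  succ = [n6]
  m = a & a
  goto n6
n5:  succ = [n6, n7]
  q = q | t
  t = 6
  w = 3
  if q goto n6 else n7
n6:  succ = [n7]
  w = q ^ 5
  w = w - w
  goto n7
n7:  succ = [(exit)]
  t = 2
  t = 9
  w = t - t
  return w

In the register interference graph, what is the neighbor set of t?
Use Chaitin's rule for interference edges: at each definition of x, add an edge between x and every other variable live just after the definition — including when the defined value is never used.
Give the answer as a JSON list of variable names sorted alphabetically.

Block summaries:
  n0: {m,w} / ∅
  n1: {t} / ∅
  n2: {m,q,w} / {m}
  n3: {a,m} / {q}
  n4: {m} / {a}
  n5: {q,t,w} / {q,t}
  n6: {w} / {q}
  n7: {t,w} / ∅

Backward fixpoint:
  n0: in=∅ out={m}
  n1: in={m} out={m,t}
  n2: in={m,t} out={m,q,t}
  n3: in={q} out={a,q}
  n4: in={a,q} out={q}
  n5: in={q,t} out={q}
  n6: in={q} out=∅
  n7: in=∅ out=∅

Interfere edges:
  a: {m,q}
  m: {a,q,t,w}
  q: {a,m,t,w}
  t: {m,q,w}
  w: {m,q,t}

N(t) = ["m", "q", "w"]

Answer: ["m", "q", "w"]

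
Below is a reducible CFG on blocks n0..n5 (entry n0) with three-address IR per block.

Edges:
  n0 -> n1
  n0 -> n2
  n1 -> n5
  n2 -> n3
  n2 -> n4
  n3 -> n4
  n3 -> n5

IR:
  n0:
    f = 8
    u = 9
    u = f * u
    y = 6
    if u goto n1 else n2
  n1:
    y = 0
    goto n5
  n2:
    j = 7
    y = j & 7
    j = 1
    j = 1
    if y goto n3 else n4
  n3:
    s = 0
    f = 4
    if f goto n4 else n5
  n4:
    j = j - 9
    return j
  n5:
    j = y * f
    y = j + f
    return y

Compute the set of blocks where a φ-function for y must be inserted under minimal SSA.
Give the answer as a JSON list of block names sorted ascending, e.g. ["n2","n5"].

Answer: ["n5"]

Working:
idom tree: n1←n0 n2←n0 n3←n2 n4←n2 n5←n0
Dom∩ at merges:
  n4: preds {n2,n3}: {n0,n2} ∩ {n0,n2,n3} = {n0,n2}; idom=n2
  n5: preds {n1,n3}: {n0,n1} ∩ {n0,n2,n3} = {n0}; idom=n0

Frontier:
  join n4 pred n2: · stop@n2
  join n4 pred n3: n3 stop@n2
  join n5 pred n1: n1 stop@n0
  join n5 pred n3: n3→n2 stop@n0
  n0: DF=∅
  n1: DF={n5}
  n2: DF={n5}
  n3: DF={n4,n5}
  n4: DF=∅
  n5: DF=∅

φ for y: defs {n0,n1,n2,n5}
  DF⁺ = {n5}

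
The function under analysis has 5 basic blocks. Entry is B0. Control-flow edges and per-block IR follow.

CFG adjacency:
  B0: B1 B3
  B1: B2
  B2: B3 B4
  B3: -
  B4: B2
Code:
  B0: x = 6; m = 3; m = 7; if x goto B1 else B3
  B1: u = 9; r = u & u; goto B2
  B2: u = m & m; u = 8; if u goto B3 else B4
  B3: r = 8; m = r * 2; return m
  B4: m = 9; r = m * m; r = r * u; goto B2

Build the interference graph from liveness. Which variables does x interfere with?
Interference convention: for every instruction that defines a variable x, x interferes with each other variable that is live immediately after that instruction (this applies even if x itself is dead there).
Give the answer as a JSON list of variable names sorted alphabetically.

Answer: ["m"]

Analysis:
Per-block:
  B0: def={m,x} ue=∅
  B1: def={r,u} ue=∅
  B2: def={u} ue={m}
  B3: def={m,r} ue=∅
  B4: def={m,r} ue={u}

Live sets:
  live B0: ∅→{m}
  live B1: {m}→{m}
  live B2: {m}→{u}
  live B3: ∅→∅
  live B4: {u}→{m}

Conflict graph:
  m — {r,u,x}
  r — {m,u}
  u — {m,r}
  x — {m}

N(x) = ["m"]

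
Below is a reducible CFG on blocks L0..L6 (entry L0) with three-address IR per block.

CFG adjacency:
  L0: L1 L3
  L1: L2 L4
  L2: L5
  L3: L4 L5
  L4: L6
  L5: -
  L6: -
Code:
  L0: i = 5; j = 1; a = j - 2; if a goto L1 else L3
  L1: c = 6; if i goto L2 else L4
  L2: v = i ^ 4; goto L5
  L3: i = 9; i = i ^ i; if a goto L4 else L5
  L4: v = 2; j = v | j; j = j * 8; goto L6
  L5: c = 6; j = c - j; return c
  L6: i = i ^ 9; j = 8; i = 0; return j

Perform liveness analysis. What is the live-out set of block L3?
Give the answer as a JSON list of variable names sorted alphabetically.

Answer: ["i", "j"]

Analysis:
def/use:
  L0: def={a,i,j} ue=∅
  L1: def={c} ue={i}
  L2: def={v} ue={i}
  L3: def={i} ue={a}
  L4: def={j,v} ue={j}
  L5: def={c,j} ue={j}
  L6: def={i,j} ue={i}

Backward fixpoint:
  L0: in=∅ out={a,i,j}
  L1: in={i,j} out={i,j}
  L2: in={i,j} out={j}
  L3: in={a,j} out={i,j}
  L4: in={i,j} out={i}
  L5: in={j} out=∅
  L6: in={i} out=∅

live-out(L3) = ["i", "j"]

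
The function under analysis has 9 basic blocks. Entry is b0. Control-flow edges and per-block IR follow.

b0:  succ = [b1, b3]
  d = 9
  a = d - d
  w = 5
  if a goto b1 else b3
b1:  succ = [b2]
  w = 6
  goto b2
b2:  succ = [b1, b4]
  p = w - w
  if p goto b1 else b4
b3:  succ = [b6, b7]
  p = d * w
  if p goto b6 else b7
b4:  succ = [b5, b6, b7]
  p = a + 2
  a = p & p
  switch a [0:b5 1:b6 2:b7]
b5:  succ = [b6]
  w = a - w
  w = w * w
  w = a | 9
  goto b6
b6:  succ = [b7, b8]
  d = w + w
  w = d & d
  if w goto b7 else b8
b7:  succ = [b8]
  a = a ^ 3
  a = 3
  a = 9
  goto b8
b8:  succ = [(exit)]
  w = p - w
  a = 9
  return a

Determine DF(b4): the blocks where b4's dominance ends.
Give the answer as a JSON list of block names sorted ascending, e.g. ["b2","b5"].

Answer: ["b6", "b7"]

Analysis:
idom tree: b1←b0 b2←b1 b3←b0 b4←b2 b5←b4 b6←b0 b7←b0 b8←b0
Dom∩ at merges:
  b1: preds {b0,b2}: {b0} ∩ {b0,b1,b2} = {b0}; idom=b0
  b6: preds {b3,b4,b5}: {b0,b3} ∩ {b0,b1,b2,b4} ∩ {b0,b1,b2,b4,b5} = {b0}; idom=b0
  b7: preds {b3,b4,b6}: {b0,b3} ∩ {b0,b1,b2,b4} ∩ {b0,b6} = {b0}; idom=b0
  b8: preds {b6,b7}: {b0,b6} ∩ {b0,b7} = {b0}; idom=b0

DF derivation:
  b1←b0: walk · to b0
  b1←b2: walk b2→b1 to b0
  b6←b3: walk b3 to b0
  b6←b4: walk b4→b2→b1 to b0
  b6←b5: walk b5→b4→b2→b1 to b0
  b7←b3: walk b3 to b0
  b7←b4: walk b4→b2→b1 to b0
  b7←b6: walk b6 to b0
  b8←b6: walk b6 to b0
  b8←b7: walk b7 to b0
  b0: DF=∅
  b1: DF={b1,b6,b7}
  b2: DF={b1,b6,b7}
  b3: DF={b6,b7}
  b4: DF={b6,b7}
  b5: DF={b6}
  b6: DF={b7,b8}
  b7: DF={b8}
  b8: DF=∅

DF(b4) = ["b6", "b7"]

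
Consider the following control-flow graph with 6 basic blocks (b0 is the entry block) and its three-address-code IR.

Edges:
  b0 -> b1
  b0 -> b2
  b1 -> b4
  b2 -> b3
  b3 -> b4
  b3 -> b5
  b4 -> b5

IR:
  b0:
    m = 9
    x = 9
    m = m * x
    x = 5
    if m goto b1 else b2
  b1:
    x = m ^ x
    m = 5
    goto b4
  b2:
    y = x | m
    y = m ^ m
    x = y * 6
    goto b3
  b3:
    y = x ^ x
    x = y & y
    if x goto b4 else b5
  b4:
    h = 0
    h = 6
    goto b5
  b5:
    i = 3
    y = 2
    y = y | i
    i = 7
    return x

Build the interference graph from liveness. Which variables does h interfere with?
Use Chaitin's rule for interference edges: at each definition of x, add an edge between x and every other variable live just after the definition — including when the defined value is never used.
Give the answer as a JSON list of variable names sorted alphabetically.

Per-block:
  b0: {m,x} / ∅
  b1: {m,x} / {m,x}
  b2: {x,y} / {m,x}
  b3: {x,y} / {x}
  b4: {h} / ∅
  b5: {i,y} / {x}

Live sets:
  live b0: ∅→{m,x}
  live b1: {m,x}→{x}
  live b2: {m,x}→{x}
  live b3: {x}→{x}
  live b4: {x}→{x}
  live b5: {x}→∅

Conflict graph:
  h: {x}
  i: {x,y}
  m: {x,y}
  x: {h,i,m,y}
  y: {i,m,x}

N(h) = ["x"]

Answer: ["x"]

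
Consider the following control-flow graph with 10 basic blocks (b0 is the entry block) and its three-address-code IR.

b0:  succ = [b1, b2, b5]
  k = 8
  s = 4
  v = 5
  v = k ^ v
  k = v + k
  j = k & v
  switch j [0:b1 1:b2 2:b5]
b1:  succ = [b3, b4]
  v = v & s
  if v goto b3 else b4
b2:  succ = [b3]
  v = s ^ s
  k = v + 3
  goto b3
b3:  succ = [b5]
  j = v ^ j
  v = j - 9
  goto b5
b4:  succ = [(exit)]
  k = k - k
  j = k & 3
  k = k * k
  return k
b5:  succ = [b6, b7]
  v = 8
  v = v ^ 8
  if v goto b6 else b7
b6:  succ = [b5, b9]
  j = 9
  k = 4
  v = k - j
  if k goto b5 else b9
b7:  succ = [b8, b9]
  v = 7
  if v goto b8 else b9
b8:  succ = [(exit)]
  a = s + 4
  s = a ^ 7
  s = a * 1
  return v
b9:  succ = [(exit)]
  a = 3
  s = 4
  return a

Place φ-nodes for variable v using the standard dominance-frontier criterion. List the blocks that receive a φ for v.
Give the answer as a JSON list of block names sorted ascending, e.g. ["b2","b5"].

idom tree: b1←b0 b2←b0 b3←b0 b4←b1 b5←b0 b6←b5 b7←b5 b8←b7 b9←b5
Dom at joins:
  b3: preds {b1,b2}: {b0,b1} ∩ {b0,b2} = {b0}; idom=b0
  b5: preds {b0,b3,b6}: {b0} ∩ {b0,b3} ∩ {b0,b5,b6} = {b0}; idom=b0
  b9: preds {b6,b7}: {b0,b5,b6} ∩ {b0,b5,b7} = {b0,b5}; idom=b5

Frontier:
  b3←b1: walk b1 to b0
  b3←b2: walk b2 to b0
  b5←b0: walk · to b0
  b5←b3: walk b3 to b0
  b5←b6: walk b6→b5 to b0
  b9←b6: walk b6 to b5
  b9←b7: walk b7 to b5
  b0 → ∅
  b1 → {b3}
  b2 → {b3}
  b3 → {b5}
  b4 → ∅
  b5 → {b5}
  b6 → {b5,b9}
  b7 → {b9}
  b8 → ∅
  b9 → ∅

φ for v: defs {b0,b1,b2,b3,b5,b6,b7}
  DF⁺ = {b3,b5,b9}

Answer: ["b3", "b5", "b9"]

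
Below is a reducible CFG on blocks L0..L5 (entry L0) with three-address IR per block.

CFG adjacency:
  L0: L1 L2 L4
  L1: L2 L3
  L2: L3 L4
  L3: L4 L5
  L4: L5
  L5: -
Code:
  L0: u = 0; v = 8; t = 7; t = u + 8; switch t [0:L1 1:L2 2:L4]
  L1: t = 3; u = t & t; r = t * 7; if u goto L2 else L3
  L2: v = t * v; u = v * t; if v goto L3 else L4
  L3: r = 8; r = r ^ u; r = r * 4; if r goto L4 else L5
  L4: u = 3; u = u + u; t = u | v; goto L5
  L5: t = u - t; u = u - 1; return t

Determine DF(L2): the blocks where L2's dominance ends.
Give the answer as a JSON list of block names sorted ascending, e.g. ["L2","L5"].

Answer: ["L3", "L4"]

Derivation:
idom tree: L1←L0 L2←L0 L3←L0 L4←L0 L5←L0
Dom∩ at merges:
  L2: preds {L0,L1}: {L0} ∩ {L0,L1} = {L0}; idom=L0
  L3: preds {L1,L2}: {L0,L1} ∩ {L0,L2} = {L0}; idom=L0
  L4: preds {L0,L2,L3}: {L0} ∩ {L0,L2} ∩ {L0,L3} = {L0}; idom=L0
  L5: preds {L3,L4}: {L0,L3} ∩ {L0,L4} = {L0}; idom=L0

Frontier:
  L2←L0: walk · to L0
  L2←L1: walk L1 to L0
  L3←L1: walk L1 to L0
  L3←L2: walk L2 to L0
  L4←L0: walk · to L0
  L4←L2: walk L2 to L0
  L4←L3: walk L3 to L0
  L5←L3: walk L3 to L0
  L5←L4: walk L4 to L0
  L0: DF=∅
  L1: DF={L2,L3}
  L2: DF={L3,L4}
  L3: DF={L4,L5}
  L4: DF={L5}
  L5: DF=∅

DF(L2) = ["L3", "L4"]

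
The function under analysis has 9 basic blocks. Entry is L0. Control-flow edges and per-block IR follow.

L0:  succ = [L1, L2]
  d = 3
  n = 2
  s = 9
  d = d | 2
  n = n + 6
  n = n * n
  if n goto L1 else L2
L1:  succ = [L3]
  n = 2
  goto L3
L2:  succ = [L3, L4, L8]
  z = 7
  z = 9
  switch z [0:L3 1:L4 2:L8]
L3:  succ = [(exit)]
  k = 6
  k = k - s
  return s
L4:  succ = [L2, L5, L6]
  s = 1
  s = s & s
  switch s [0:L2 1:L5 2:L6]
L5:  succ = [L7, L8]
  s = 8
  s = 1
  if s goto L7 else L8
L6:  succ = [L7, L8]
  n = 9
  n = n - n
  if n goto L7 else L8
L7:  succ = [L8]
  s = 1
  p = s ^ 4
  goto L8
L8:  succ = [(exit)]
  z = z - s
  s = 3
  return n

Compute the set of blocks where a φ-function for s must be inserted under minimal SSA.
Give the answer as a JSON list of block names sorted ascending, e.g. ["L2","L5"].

idom tree: L1←L0 L2←L0 L3←L0 L4←L2 L5←L4 L6←L4 L7←L4 L8←L2
Dom at joins:
  L2: preds {L0,L4}: {L0} ∩ {L0,L2,L4} = {L0}; idom=L0
  L3: preds {L1,L2}: {L0,L1} ∩ {L0,L2} = {L0}; idom=L0
  L7: preds {L5,L6}: {L0,L2,L4,L5} ∩ {L0,L2,L4,L6} = {L0,L2,L4}; idom=L4
  L8: preds {L2,L5,L6,L7}: {L0,L2} ∩ {L0,L2,L4,L5} ∩ {L0,L2,L4,L6} ∩ {L0,L2,L4,L7} = {L0,L2}; idom=L2

DF walk-up:
  join L2 pred L0: · stop@L0
  join L2 pred L4: L4→L2 stop@L0
  join L3 pred L1: L1 stop@L0
  join L3 pred L2: L2 stop@L0
  join L7 pred L5: L5 stop@L4
  join L7 pred L6: L6 stop@L4
  join L8 pred L2: · stop@L2
  join L8 pred L5: L5→L4 stop@L2
  join L8 pred L6: L6→L4 stop@L2
  join L8 pred L7: L7→L4 stop@L2
  L0 → ∅
  L1 → {L3}
  L2 → {L2,L3}
  L3 → ∅
  L4 → {L2,L8}
  L5 → {L7,L8}
  L6 → {L7,L8}
  L7 → {L8}
  L8 → ∅

φ for s: defs {L0,L4,L5,L7,L8}
  DF⁺ = {L2,L3,L7,L8}

Answer: ["L2", "L3", "L7", "L8"]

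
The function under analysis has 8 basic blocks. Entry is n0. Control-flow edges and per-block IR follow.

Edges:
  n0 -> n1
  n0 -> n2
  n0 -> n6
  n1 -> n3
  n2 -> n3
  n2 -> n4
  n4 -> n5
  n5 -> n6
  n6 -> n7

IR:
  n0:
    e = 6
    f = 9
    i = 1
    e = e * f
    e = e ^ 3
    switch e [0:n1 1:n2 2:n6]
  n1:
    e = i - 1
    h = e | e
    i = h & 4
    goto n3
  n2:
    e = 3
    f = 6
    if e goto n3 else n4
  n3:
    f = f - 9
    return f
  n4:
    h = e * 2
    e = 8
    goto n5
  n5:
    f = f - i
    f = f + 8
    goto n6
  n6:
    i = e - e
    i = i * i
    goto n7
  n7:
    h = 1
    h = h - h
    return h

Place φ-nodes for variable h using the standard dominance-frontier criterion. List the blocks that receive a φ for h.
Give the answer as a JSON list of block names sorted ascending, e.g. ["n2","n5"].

Answer: ["n3", "n6"]

Derivation:
idom tree: n1←n0 n2←n0 n3←n0 n4←n2 n5←n4 n6←n0 n7←n6
Join-block Dom:
  n3: preds {n1,n2}: {n0,n1} ∩ {n0,n2} = {n0}; idom=n0
  n6: preds {n0,n5}: {n0} ∩ {n0,n2,n4,n5} = {n0}; idom=n0

Frontier:
  n3←n1: walk n1 to n0
  n3←n2: walk n2 to n0
  n6←n0: walk · to n0
  n6←n5: walk n5→n4→n2 to n0
  DF(n0)=∅
  DF(n1)={n3}
  DF(n2)={n3,n6}
  DF(n3)=∅
  DF(n4)={n6}
  DF(n5)={n6}
  DF(n6)=∅
  DF(n7)=∅

φ for h: defs {n1,n4,n7}
  DF⁺ = {n3,n6}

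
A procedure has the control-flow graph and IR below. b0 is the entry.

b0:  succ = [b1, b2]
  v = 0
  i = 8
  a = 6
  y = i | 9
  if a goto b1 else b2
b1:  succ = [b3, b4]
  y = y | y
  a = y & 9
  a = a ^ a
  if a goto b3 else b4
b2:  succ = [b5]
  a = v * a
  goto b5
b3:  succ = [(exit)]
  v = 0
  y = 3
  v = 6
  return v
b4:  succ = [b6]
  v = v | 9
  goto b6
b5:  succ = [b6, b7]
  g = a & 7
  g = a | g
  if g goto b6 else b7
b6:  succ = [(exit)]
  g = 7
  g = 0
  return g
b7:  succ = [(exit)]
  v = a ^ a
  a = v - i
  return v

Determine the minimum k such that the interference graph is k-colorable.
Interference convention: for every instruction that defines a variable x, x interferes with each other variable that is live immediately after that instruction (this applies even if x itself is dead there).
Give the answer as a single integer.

Block summaries:
  b0 def {a,i,v,y} use ∅
  b1 def {a,y} use {y}
  b2 def {a} use {a,v}
  b3 def {v,y} use ∅
  b4 def {v} use {v}
  b5 def {g} use {a}
  b6 def {g} use ∅
  b7 def {a,v} use {a,i}

Liveness:
  b0 li=∅ lo={a,i,v,y}
  b1 li={v,y} lo={v}
  b2 li={a,i,v} lo={a,i}
  b3 li=∅ lo=∅
  b4 li={v} lo=∅
  b5 li={a,i} lo={a,i}
  b6 li=∅ lo=∅
  b7 li={a,i} lo=∅

Interfere edges:
  a↔{g,i,v,y}
  g↔{a,i}
  i↔{a,g,v,y}
  v↔{a,i,y}
  y↔{a,i,v}

Chromatic number:
  clique {a,i,v,y} ⇒ need ≥ 4
  assign a→c0 g→c2 i→c1 v→c2 y→c3 — no edge inside a register ⇒ χ ≤ 4
  χ = 4

Answer: 4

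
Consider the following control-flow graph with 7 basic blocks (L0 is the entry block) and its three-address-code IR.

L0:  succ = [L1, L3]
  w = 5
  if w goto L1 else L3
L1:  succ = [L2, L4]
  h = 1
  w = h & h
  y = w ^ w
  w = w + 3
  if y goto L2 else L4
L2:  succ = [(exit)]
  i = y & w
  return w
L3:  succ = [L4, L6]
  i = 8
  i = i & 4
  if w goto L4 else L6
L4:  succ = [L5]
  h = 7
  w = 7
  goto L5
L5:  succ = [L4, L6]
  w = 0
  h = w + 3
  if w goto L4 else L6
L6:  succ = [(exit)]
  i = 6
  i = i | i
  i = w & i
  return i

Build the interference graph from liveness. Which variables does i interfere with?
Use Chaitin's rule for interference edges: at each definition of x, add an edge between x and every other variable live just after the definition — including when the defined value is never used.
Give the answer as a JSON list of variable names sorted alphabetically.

def/use:
  L0: {w} / ∅
  L1: {h,w,y} / ∅
  L2: {i} / {w,y}
  L3: {i} / {w}
  L4: {h,w} / ∅
  L5: {h,w} / ∅
  L6: {i} / {w}

Live sets:
  L0 li=∅ lo={w}
  L1 li=∅ lo={w,y}
  L2 li={w,y} lo=∅
  L3 li={w} lo={w}
  L4 li=∅ lo=∅
  L5 li=∅ lo={w}
  L6 li={w} lo=∅

Interfere edges:
  h↔{w}
  i↔{w}
  w↔{h,i,y}
  y↔{w}

N(i) = ["w"]

Answer: ["w"]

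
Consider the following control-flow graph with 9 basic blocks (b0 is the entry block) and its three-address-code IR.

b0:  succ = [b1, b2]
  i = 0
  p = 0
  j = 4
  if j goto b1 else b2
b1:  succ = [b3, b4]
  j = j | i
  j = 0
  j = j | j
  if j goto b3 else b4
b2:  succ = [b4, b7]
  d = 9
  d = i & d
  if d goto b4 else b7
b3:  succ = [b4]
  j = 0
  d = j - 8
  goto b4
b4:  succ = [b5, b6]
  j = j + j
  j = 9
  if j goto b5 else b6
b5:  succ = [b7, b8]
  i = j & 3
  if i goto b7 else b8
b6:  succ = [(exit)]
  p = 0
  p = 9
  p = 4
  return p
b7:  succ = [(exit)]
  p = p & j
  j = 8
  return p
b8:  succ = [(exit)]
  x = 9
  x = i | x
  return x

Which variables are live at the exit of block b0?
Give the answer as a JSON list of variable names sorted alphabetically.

def/use:
  b0: def={i,j,p} ue=∅
  b1: def={j} ue={i,j}
  b2: def={d} ue={i}
  b3: def={d,j} ue=∅
  b4: def={j} ue={j}
  b5: def={i} ue={j}
  b6: def={p} ue=∅
  b7: def={j,p} ue={j,p}
  b8: def={x} ue={i}

Backward fixpoint:
  live b0: ∅→{i,j,p}
  live b1: {i,j,p}→{j,p}
  live b2: {i,j,p}→{j,p}
  live b3: {p}→{j,p}
  live b4: {j,p}→{j,p}
  live b5: {j,p}→{i,j,p}
  live b6: ∅→∅
  live b7: {j,p}→∅
  live b8: {i}→∅

live-out(b0) = ["i", "j", "p"]

Answer: ["i", "j", "p"]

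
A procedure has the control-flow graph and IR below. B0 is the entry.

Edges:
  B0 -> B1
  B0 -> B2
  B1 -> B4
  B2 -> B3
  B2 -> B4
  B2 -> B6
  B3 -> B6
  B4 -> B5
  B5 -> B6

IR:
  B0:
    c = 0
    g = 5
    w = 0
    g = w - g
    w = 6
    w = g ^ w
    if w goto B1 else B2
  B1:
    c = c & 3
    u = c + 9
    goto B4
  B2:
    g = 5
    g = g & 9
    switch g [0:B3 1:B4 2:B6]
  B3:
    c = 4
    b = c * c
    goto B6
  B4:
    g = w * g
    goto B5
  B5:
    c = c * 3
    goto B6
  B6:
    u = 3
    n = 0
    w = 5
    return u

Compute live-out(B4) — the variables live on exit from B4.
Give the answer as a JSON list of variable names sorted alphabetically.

Block summaries:
  B0: def={c,g,w} ue=∅
  B1: def={c,u} ue={c}
  B2: def={g} ue=∅
  B3: def={b,c} ue=∅
  B4: def={g} ue={g,w}
  B5: def={c} ue={c}
  B6: def={n,u,w} ue=∅

Liveness:
  B0: in=∅ out={c,g,w}
  B1: in={c,g,w} out={c,g,w}
  B2: in={c,w} out={c,g,w}
  B3: in=∅ out=∅
  B4: in={c,g,w} out={c}
  B5: in={c} out=∅
  B6: in=∅ out=∅

live-out(B4) = ["c"]

Answer: ["c"]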